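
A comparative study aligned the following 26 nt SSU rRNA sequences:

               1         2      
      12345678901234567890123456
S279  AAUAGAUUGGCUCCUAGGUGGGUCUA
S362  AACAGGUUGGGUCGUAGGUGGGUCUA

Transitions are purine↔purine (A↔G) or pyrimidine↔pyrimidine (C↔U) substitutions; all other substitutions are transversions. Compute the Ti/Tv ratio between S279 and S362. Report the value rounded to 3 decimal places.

1.000

Mismatches occur at site 3 (U/C, transition), site 6 (A/G, transition), site 11 (C/G, transversion), site 14 (C/G, transversion).
Of the 4 differences, 2 transitions and 2 transversions, so Ti/Tv = 2/2 = 1.000.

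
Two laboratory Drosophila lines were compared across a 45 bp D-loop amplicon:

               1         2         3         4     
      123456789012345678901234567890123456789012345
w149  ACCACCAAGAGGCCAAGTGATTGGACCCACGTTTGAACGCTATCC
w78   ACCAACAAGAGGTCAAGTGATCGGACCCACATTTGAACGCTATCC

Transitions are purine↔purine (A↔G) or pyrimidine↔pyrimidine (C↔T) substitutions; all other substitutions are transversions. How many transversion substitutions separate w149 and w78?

The sequences differ at positions 5 (C/A, transversion), 13 (C/T, transition), 22 (T/C, transition), 31 (G/A, transition).
Of the 4 differences, 3 transitions and 1 transversion, so the answer is 1.

1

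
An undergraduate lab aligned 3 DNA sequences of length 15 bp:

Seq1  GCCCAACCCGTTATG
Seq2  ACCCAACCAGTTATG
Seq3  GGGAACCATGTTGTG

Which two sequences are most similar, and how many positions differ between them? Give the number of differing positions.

2

Pairwise Hamming distances:
  Seq1 vs Seq2: 2
  Seq1 vs Seq3: 7
  Seq2 vs Seq3: 8
The smallest is 2, between Seq1 and Seq2.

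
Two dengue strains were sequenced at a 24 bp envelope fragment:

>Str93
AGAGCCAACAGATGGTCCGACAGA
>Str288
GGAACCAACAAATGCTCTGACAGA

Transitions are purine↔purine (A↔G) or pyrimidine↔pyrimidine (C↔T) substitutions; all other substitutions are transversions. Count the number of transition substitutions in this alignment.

Mismatches occur at site 1 (A↔G, transition), site 4 (G↔A, transition), site 11 (G↔A, transition), site 15 (G↔C, transversion), site 18 (C↔T, transition).
Of the 5 differences, 4 transitions and 1 transversion, so the answer is 4.

4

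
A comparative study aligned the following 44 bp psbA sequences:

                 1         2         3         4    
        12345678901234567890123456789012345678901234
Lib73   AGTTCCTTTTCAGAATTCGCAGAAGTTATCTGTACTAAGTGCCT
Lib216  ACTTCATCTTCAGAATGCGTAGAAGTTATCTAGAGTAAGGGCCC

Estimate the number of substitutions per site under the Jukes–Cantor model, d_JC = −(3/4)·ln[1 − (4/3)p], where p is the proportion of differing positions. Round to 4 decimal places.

The sequences differ at positions 2 (G/C), 6 (C/A), 8 (T/C), 17 (T/G), 20 (C/T), 32 (G/A), 33 (T/G), 35 (C/G), 40 (T/G), 44 (T/C).
p = 10/44 = 0.227273.
d = −0.75 · ln(1 − (4/3)·0.227273) = −0.75 · ln(0.696969) = −0.75 · (-0.361014) = 0.2708.

0.2708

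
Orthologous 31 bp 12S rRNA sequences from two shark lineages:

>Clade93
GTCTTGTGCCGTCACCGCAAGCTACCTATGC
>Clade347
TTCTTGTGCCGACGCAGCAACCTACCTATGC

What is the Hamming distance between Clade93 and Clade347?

Mismatches occur at site 1 (G→T), site 12 (T→A), site 14 (A→G), site 16 (C→A), site 21 (G→C).
That gives 5 mismatches out of 31 aligned sites, so the Hamming distance is 5.

5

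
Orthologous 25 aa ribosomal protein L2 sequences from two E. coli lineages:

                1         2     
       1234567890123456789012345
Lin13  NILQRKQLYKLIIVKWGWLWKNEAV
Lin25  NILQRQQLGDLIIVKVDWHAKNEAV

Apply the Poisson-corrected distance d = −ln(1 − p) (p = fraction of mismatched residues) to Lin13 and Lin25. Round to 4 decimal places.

0.3285

Mismatches occur at site 6 (K→Q), site 9 (Y→G), site 10 (K→D), site 16 (W→V), site 17 (G→D), site 19 (L→H), site 20 (W→A).
p = 7/25 = 0.280000.
d = −ln(1 − 0.280000) = −ln(0.720000) = 0.3285.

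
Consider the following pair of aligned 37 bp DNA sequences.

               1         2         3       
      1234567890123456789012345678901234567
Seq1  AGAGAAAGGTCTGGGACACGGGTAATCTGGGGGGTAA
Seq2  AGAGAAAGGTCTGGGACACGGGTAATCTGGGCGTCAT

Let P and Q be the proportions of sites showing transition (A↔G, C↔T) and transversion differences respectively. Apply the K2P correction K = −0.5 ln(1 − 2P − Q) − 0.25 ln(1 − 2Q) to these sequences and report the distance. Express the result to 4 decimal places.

Mismatches occur at site 32 (G→C, transversion), site 34 (G→T, transversion), site 35 (T→C, transition), site 37 (A→T, transversion).
Of the 4 differences, 1 transition and 3 transversions over 37 sites: P = 1/37 = 0.027027, Q = 3/37 = 0.081081.
d = −0.5·ln(0.864865) − 0.25·ln(0.837838) = −0.5·(-0.145182) − 0.25·(-0.176931) = 0.1168.

0.1168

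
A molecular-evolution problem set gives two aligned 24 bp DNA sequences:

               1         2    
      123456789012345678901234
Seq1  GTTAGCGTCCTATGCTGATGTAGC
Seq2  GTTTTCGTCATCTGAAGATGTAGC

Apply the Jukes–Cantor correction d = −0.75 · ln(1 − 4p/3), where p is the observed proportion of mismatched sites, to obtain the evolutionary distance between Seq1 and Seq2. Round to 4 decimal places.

0.3041

The sequences differ at positions 4 (A/T), 5 (G/T), 10 (C/A), 12 (A/C), 15 (C/A), 16 (T/A).
p = 6/24 = 0.250000.
d = −0.75 · ln(1 − (4/3)·0.250000) = −0.75 · ln(0.666667) = −0.75 · (-0.405465) = 0.3041.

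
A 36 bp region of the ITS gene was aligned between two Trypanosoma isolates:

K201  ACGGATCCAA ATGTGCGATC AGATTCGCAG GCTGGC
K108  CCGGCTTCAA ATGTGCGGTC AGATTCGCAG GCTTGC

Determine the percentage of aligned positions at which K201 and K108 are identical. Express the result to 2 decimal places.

The sequences differ at positions 1 (A/C), 5 (A/C), 7 (C/T), 18 (A/G), 34 (G/T).
31 of the 36 sites match, so the percent identity is 31/36 × 100 = 86.11%.

86.11%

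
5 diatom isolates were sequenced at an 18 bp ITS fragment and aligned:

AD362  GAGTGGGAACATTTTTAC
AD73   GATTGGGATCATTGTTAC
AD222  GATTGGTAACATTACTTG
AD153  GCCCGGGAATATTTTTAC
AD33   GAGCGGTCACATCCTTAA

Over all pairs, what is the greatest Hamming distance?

9

Pairwise Hamming distances:
  AD362 vs AD73: 3
  AD362 vs AD222: 6
  AD362 vs AD153: 4
  AD362 vs AD33: 6
  AD73 vs AD222: 6
  AD73 vs AD153: 6
  AD73 vs AD33: 8
  AD222 vs AD153: 9
  AD222 vs AD33: 8
  AD153 vs AD33: 8
The largest is 9, between AD222 and AD153.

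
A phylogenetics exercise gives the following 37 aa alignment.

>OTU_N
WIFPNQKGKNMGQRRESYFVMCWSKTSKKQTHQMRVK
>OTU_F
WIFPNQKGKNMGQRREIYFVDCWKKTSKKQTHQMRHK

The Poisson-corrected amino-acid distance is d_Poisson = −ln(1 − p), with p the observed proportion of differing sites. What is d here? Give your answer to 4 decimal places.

0.1144

Differing sites — 17:S/I; 21:M/D; 24:S/K; 36:V/H.
p = 4/37 = 0.108108.
d = −ln(1 − 0.108108) = −ln(0.891892) = 0.1144.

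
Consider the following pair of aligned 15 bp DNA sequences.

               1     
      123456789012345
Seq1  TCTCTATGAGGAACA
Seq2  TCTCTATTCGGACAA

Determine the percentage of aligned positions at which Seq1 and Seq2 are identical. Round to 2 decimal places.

73.33%

The sequences differ at positions 8 (G/T), 9 (A/C), 13 (A/C), 14 (C/A).
11 of the 15 sites match, so the percent identity is 11/15 × 100 = 73.33%.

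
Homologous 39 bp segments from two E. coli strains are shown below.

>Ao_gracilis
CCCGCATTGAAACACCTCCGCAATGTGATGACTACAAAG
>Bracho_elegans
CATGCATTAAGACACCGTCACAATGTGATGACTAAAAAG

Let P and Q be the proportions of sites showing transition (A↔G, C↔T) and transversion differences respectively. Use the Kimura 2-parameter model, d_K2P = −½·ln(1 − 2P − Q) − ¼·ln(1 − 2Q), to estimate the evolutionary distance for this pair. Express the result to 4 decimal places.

Differing sites — 2:C/A (Tv); 3:C/T (Ti); 9:G/A (Ti); 11:A/G (Ti); 17:T/G (Tv); 18:C/T (Ti); 20:G/A (Ti); 35:C/A (Tv).
Of the 8 differences, 5 transitions and 3 transversions over 39 sites: P = 5/39 = 0.128205, Q = 3/39 = 0.076923.
d = −0.5·ln(0.666667) − 0.25·ln(0.846154) = −0.5·(-0.405465) − 0.25·(-0.167054) = 0.2445.

0.2445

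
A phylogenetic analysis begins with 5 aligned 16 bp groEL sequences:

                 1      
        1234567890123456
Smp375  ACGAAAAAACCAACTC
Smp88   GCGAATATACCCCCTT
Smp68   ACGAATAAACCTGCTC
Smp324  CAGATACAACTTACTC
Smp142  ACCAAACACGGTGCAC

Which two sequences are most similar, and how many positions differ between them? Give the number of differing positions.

3

Pairwise Hamming distances:
  Smp375 vs Smp88: 6
  Smp375 vs Smp68: 3
  Smp375 vs Smp324: 6
  Smp375 vs Smp142: 8
  Smp88 vs Smp68: 5
  Smp88 vs Smp324: 10
  Smp88 vs Smp142: 12
  Smp68 vs Smp324: 7
  Smp68 vs Smp142: 7
  Smp324 vs Smp142: 9
The smallest is 3, between Smp375 and Smp68.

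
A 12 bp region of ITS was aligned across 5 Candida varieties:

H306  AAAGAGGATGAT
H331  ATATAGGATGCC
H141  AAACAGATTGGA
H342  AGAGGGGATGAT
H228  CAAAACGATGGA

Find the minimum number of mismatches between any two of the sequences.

Pairwise Hamming distances:
  H306 vs H331: 4
  H306 vs H141: 5
  H306 vs H342: 2
  H306 vs H228: 5
  H331 vs H141: 6
  H331 vs H342: 5
  H331 vs H228: 6
  H141 vs H342: 7
  H141 vs H228: 5
  H342 vs H228: 7
The smallest is 2, between H306 and H342.

2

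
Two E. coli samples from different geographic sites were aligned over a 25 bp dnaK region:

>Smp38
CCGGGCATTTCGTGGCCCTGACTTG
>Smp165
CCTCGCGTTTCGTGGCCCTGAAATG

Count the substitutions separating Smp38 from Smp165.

Differing sites — 3:G/T; 4:G/C; 7:A/G; 22:C/A; 23:T/A.
That gives 5 mismatches out of 25 aligned sites, so the Hamming distance is 5.

5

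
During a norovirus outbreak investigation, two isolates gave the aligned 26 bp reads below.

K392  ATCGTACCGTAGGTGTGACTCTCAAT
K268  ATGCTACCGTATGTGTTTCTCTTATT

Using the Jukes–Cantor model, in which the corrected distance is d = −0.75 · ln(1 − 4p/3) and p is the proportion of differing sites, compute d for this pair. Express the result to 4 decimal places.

Mismatches occur at site 3 (C/G), site 4 (G/C), site 12 (G/T), site 17 (G/T), site 18 (A/T), site 23 (C/T), site 25 (A/T).
p = 7/26 = 0.269231.
d = −0.75 · ln(1 − (4/3)·0.269231) = −0.75 · ln(0.641025) = −0.75 · (-0.444687) = 0.3335.

0.3335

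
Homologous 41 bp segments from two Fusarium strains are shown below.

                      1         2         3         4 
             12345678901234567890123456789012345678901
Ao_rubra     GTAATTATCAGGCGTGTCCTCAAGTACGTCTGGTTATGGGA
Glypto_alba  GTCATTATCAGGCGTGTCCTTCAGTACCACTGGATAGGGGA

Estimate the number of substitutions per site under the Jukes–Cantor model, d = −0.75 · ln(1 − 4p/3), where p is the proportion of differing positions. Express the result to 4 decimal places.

Mismatches occur at site 3 (A/C), site 21 (C/T), site 22 (A/C), site 28 (G/C), site 29 (T/A), site 34 (T/A), site 37 (T/G).
p = 7/41 = 0.170732.
d = −0.75 · ln(1 − (4/3)·0.170732) = −0.75 · ln(0.772357) = −0.75 · (-0.258308) = 0.1937.

0.1937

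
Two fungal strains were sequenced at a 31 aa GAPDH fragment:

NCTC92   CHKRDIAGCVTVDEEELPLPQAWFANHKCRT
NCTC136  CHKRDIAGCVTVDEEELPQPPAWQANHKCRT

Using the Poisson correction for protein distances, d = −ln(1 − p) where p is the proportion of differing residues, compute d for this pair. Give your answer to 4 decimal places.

0.1018

Differing sites — 19:L/Q; 21:Q/P; 24:F/Q.
p = 3/31 = 0.096774.
d = −ln(1 − 0.096774) = −ln(0.903226) = 0.1018.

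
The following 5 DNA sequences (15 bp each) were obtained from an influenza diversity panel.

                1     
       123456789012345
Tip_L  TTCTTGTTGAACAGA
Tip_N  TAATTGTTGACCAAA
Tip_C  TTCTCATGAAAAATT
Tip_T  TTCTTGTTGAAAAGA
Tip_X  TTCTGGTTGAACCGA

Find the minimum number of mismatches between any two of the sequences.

1

Pairwise Hamming distances:
  Tip_L vs Tip_N: 4
  Tip_L vs Tip_C: 7
  Tip_L vs Tip_T: 1
  Tip_L vs Tip_X: 2
  Tip_N vs Tip_C: 10
  Tip_N vs Tip_T: 5
  Tip_N vs Tip_X: 6
  Tip_C vs Tip_T: 6
  Tip_C vs Tip_X: 8
  Tip_T vs Tip_X: 3
The smallest is 1, between Tip_L and Tip_T.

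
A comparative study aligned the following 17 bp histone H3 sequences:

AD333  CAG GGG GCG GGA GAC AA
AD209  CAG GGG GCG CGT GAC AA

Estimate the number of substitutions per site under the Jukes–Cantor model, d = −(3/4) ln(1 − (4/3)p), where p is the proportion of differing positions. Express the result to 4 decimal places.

0.1280

The sequences differ at positions 10 (G/C), 12 (A/T).
p = 2/17 = 0.117647.
d = −0.75 · ln(1 − (4/3)·0.117647) = −0.75 · ln(0.843137) = −0.75 · (-0.170626) = 0.1280.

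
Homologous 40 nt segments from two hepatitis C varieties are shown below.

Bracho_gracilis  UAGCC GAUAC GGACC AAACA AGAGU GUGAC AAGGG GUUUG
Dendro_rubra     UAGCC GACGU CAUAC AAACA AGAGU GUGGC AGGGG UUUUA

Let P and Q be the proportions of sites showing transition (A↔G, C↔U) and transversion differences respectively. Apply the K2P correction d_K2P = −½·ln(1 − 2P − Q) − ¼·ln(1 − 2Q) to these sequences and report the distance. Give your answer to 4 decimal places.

Differing sites — 8:U/C (Ti); 9:A/G (Ti); 10:C/U (Ti); 11:G/C (Tv); 12:G/A (Ti); 13:A/U (Tv); 14:C/A (Tv); 29:A/G (Ti); 32:A/G (Ti); 36:G/U (Tv); 40:G/A (Ti).
Of the 11 differences, 7 transitions and 4 transversions over 40 sites: P = 7/40 = 0.175000, Q = 4/40 = 0.100000.
d = −0.5·ln(0.550000) − 0.25·ln(0.800000) = −0.5·(-0.597837) − 0.25·(-0.223144) = 0.3547.

0.3547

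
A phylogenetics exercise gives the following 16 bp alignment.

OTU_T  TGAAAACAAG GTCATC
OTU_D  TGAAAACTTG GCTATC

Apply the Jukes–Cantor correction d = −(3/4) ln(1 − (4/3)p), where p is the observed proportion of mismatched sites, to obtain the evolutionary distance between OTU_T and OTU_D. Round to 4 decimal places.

Differing sites — 8:A/T; 9:A/T; 12:T/C; 13:C/T.
p = 4/16 = 0.250000.
d = −0.75 · ln(1 − (4/3)·0.250000) = −0.75 · ln(0.666667) = −0.75 · (-0.405465) = 0.3041.

0.3041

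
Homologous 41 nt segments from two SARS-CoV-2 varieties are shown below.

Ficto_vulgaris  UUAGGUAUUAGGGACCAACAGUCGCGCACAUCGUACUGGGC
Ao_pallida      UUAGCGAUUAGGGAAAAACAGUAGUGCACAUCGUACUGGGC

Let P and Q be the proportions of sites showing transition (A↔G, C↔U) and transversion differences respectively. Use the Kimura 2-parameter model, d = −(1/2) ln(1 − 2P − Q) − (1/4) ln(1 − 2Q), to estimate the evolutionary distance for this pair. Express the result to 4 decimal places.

The sequences differ at positions 5 (G/C, transversion), 6 (U/G, transversion), 15 (C/A, transversion), 16 (C/A, transversion), 23 (C/A, transversion), 25 (C/U, transition).
Of the 6 differences, 1 transition and 5 transversions over 41 sites: P = 1/41 = 0.024390, Q = 5/41 = 0.121951.
d = −0.5·ln(0.829269) − 0.25·ln(0.756098) = −0.5·(-0.187211) − 0.25·(-0.279584) = 0.1635.

0.1635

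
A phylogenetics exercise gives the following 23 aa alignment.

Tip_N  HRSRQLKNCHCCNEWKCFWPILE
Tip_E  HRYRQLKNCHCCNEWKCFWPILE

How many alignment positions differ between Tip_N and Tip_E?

Differing sites — 3:S/Y.
That gives 1 mismatch out of 23 aligned sites, so the Hamming distance is 1.

1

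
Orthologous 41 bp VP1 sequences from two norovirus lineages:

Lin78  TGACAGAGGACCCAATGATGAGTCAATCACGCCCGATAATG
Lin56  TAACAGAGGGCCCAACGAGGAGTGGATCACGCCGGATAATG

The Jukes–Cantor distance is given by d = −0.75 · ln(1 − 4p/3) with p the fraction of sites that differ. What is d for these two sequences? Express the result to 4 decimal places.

0.1937

The sequences differ at positions 2 (G/A), 10 (A/G), 16 (T/C), 19 (T/G), 24 (C/G), 25 (A/G), 34 (C/G).
p = 7/41 = 0.170732.
d = −0.75 · ln(1 − (4/3)·0.170732) = −0.75 · ln(0.772357) = −0.75 · (-0.258308) = 0.1937.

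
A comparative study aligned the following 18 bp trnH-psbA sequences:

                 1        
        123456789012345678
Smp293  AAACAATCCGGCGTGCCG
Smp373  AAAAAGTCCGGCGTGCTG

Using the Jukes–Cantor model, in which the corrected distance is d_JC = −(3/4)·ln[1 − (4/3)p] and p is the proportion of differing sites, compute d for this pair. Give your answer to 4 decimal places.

The sequences differ at positions 4 (C/A), 6 (A/G), 17 (C/T).
p = 3/18 = 0.166667.
d = −0.75 · ln(1 − (4/3)·0.166667) = −0.75 · ln(0.777777) = −0.75 · (-0.251315) = 0.1885.

0.1885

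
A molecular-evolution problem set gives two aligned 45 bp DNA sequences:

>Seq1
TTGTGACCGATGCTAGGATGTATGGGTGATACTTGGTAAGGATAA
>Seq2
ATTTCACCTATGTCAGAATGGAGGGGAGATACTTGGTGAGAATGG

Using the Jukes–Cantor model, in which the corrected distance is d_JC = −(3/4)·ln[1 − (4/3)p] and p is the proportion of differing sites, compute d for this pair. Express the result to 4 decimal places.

Mismatches occur at site 1 (T/A), site 3 (G/T), site 5 (G/C), site 9 (G/T), site 13 (C/T), site 14 (T/C), site 17 (G/A), site 21 (T/G), site 23 (T/G), site 27 (T/A), site 38 (A/G), site 41 (G/A), site 44 (A/G), site 45 (A/G).
p = 14/45 = 0.311111.
d = −0.75 · ln(1 − (4/3)·0.311111) = −0.75 · ln(0.585185) = −0.75 · (-0.535827) = 0.4019.

0.4019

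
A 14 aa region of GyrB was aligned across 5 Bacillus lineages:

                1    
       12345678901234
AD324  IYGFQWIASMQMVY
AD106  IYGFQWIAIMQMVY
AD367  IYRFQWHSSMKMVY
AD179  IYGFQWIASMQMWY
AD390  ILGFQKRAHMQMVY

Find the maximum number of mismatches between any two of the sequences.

7

Pairwise Hamming distances:
  AD324 vs AD106: 1
  AD324 vs AD367: 4
  AD324 vs AD179: 1
  AD324 vs AD390: 4
  AD106 vs AD367: 5
  AD106 vs AD179: 2
  AD106 vs AD390: 4
  AD367 vs AD179: 5
  AD367 vs AD390: 7
  AD179 vs AD390: 5
The largest is 7, between AD367 and AD390.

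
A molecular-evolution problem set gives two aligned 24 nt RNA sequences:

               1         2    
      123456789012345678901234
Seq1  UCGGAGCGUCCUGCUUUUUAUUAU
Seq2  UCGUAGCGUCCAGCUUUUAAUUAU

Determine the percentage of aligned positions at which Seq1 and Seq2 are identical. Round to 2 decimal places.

Mismatches occur at site 4 (G→U), site 12 (U→A), site 19 (U→A).
21 of the 24 sites match, so the percent identity is 21/24 × 100 = 87.50%.

87.50%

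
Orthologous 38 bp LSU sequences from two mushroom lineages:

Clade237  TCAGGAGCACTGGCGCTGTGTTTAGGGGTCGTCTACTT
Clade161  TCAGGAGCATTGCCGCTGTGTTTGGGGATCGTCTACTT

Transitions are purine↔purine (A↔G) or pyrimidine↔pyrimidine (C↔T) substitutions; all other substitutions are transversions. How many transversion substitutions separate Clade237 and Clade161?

1

Mismatches occur at site 10 (C↔T, transition), site 13 (G↔C, transversion), site 24 (A↔G, transition), site 28 (G↔A, transition).
Of the 4 differences, 3 transitions and 1 transversion, so the answer is 1.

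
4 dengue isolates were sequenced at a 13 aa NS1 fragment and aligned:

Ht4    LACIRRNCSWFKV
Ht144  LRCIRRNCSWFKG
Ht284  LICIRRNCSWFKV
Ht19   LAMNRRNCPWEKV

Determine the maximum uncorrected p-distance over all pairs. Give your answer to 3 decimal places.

Pairwise Hamming distances:
  Ht4 vs Ht144: 2
  Ht4 vs Ht284: 1
  Ht4 vs Ht19: 4
  Ht144 vs Ht284: 2
  Ht144 vs Ht19: 6
  Ht284 vs Ht19: 5
The largest is 6 mismatches, between Ht144 and Ht19; p = 6/13 = 0.462.

0.462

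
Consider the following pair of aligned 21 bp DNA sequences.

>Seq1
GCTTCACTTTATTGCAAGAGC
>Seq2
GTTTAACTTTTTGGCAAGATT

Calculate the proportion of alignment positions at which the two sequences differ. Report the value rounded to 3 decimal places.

Differing sites — 2:C/T; 5:C/A; 11:A/T; 13:T/G; 20:G/T; 21:C/T.
There are 6 differences over 21 sites, so p = 6/21 = 0.286.

0.286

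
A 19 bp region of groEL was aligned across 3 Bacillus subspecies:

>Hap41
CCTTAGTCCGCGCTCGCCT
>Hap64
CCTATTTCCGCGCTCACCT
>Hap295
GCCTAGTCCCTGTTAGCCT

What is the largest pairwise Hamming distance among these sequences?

Pairwise Hamming distances:
  Hap41 vs Hap64: 4
  Hap41 vs Hap295: 6
  Hap64 vs Hap295: 10
The largest is 10, between Hap64 and Hap295.

10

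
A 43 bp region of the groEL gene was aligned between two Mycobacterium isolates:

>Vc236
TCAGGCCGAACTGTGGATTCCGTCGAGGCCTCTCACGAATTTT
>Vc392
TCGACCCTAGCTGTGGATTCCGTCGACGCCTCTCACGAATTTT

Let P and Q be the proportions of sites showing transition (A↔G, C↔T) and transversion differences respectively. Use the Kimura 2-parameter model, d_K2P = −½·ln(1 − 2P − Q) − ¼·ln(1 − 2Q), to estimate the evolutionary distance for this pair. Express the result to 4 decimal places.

Mismatches occur at site 3 (A/G, transition), site 4 (G/A, transition), site 5 (G/C, transversion), site 8 (G/T, transversion), site 10 (A/G, transition), site 27 (G/C, transversion).
Of the 6 differences, 3 transitions and 3 transversions over 43 sites: P = 3/43 = 0.069767, Q = 3/43 = 0.069767.
d = −0.5·ln(0.790699) − 0.25·ln(0.860466) = −0.5·(-0.234838) − 0.25·(-0.150281) = 0.1550.

0.1550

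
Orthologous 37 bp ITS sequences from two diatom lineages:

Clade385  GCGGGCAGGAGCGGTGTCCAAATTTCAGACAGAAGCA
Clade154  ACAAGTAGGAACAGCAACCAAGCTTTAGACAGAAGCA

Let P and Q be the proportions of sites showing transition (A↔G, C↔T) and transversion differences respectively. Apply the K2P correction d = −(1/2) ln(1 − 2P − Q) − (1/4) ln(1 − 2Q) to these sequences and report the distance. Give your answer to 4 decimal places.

0.4998

Differing sites — 1:G/A (Ti); 3:G/A (Ti); 4:G/A (Ti); 6:C/T (Ti); 11:G/A (Ti); 13:G/A (Ti); 15:T/C (Ti); 16:G/A (Ti); 17:T/A (Tv); 22:A/G (Ti); 23:T/C (Ti); 26:C/T (Ti).
Of the 12 differences, 11 transitions and 1 transversion over 37 sites: P = 11/37 = 0.297297, Q = 1/37 = 0.027027.
d = −0.5·ln(0.378379) − 0.25·ln(0.945946) = −0.5·(-0.971859) − 0.25·(-0.055570) = 0.4998.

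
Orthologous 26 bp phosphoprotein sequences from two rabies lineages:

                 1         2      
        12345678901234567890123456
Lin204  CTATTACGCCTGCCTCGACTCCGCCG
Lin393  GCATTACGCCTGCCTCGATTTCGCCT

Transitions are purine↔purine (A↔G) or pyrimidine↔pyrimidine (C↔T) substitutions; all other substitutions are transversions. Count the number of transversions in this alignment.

Mismatches occur at site 1 (C↔G, transversion), site 2 (T↔C, transition), site 19 (C↔T, transition), site 21 (C↔T, transition), site 26 (G↔T, transversion).
Of the 5 differences, 3 transitions and 2 transversions, so the answer is 2.

2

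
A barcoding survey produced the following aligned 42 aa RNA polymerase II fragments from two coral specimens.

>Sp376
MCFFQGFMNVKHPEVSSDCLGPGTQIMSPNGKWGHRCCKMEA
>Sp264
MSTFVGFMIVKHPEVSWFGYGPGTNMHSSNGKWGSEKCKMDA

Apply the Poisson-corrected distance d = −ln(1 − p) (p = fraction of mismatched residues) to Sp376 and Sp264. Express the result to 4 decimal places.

0.4796

The sequences differ at positions 2 (C/S), 3 (F/T), 5 (Q/V), 9 (N/I), 17 (S/W), 18 (D/F), 19 (C/G), 20 (L/Y), 25 (Q/N), 26 (I/M), 27 (M/H), 29 (P/S), 35 (H/S), 36 (R/E), 37 (C/K), 41 (E/D).
p = 16/42 = 0.380952.
d = −ln(1 − 0.380952) = −ln(0.619048) = 0.4796.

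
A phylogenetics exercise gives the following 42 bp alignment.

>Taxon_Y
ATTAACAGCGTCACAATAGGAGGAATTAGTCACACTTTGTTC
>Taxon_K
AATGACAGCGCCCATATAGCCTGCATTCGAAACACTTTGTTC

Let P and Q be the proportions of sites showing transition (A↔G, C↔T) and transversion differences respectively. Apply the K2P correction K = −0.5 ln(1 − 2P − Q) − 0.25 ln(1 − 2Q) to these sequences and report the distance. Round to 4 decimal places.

0.4064

The sequences differ at positions 2 (T/A, transversion), 4 (A/G, transition), 11 (T/C, transition), 13 (A/C, transversion), 14 (C/A, transversion), 15 (A/T, transversion), 20 (G/C, transversion), 21 (A/C, transversion), 22 (G/T, transversion), 24 (A/C, transversion), 28 (A/C, transversion), 30 (T/A, transversion), 31 (C/A, transversion).
Of the 13 differences, 2 transitions and 11 transversions over 42 sites: P = 2/42 = 0.047619, Q = 11/42 = 0.261905.
d = −0.5·ln(0.642857) − 0.25·ln(0.476190) = −0.5·(-0.441833) − 0.25·(-0.741938) = 0.4064.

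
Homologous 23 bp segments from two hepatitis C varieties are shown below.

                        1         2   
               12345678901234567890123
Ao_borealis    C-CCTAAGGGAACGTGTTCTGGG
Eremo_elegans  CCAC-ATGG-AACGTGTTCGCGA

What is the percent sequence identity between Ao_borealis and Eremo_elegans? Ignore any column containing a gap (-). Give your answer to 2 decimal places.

75.00%

Excluding the 3 gap columns leaves 20 comparable sites.
Mismatches occur at site 3 (C/A), site 7 (A/T), site 20 (T/G), site 21 (G/C), site 23 (G/A).
15 of the 20 comparable sites match, so the percent identity is 15/20 × 100 = 75.00%.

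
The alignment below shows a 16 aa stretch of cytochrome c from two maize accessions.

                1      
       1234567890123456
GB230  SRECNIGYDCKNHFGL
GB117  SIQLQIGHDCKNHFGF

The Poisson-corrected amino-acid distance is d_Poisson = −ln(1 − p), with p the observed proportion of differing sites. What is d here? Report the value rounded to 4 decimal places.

0.4700

Mismatches occur at site 2 (R↔I), site 3 (E↔Q), site 4 (C↔L), site 5 (N↔Q), site 8 (Y↔H), site 16 (L↔F).
p = 6/16 = 0.375000.
d = −ln(1 − 0.375000) = −ln(0.625000) = 0.4700.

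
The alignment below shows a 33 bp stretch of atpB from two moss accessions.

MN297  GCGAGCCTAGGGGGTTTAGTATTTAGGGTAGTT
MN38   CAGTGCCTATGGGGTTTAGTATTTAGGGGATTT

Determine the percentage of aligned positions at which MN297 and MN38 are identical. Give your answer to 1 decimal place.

81.8%

Mismatches occur at site 1 (G→C), site 2 (C→A), site 4 (A→T), site 10 (G→T), site 29 (T→G), site 31 (G→T).
27 of the 33 sites match, so the percent identity is 27/33 × 100 = 81.8%.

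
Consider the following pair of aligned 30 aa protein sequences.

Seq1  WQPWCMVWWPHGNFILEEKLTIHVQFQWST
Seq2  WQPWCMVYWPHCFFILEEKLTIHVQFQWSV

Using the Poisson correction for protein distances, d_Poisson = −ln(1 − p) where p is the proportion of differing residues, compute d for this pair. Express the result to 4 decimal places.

0.1431

The sequences differ at positions 8 (W/Y), 12 (G/C), 13 (N/F), 30 (T/V).
p = 4/30 = 0.133333.
d = −ln(1 − 0.133333) = −ln(0.866667) = 0.1431.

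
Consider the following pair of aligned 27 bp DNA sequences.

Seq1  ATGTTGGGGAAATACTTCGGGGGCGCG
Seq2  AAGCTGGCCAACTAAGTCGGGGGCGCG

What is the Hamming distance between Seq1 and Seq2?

7

Mismatches occur at site 2 (T/A), site 4 (T/C), site 8 (G/C), site 9 (G/C), site 12 (A/C), site 15 (C/A), site 16 (T/G).
That gives 7 mismatches out of 27 aligned sites, so the Hamming distance is 7.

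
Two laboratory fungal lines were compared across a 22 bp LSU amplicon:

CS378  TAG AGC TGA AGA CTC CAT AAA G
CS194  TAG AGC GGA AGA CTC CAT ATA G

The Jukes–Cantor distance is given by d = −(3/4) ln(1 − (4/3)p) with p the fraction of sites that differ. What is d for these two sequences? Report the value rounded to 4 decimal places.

0.0969

Mismatches occur at site 7 (T→G), site 20 (A→T).
p = 2/22 = 0.090909.
d = −0.75 · ln(1 − (4/3)·0.090909) = −0.75 · ln(0.878788) = −0.75 · (-0.129212) = 0.0969.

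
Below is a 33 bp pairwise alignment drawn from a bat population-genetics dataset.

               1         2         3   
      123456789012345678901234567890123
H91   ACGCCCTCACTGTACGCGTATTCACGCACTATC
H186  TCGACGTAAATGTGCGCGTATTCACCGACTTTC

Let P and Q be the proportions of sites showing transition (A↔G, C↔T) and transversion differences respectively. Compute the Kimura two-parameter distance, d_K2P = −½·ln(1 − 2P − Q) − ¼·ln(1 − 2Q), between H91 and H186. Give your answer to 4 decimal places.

The sequences differ at positions 1 (A/T, transversion), 4 (C/A, transversion), 6 (C/G, transversion), 8 (C/A, transversion), 10 (C/A, transversion), 14 (A/G, transition), 26 (G/C, transversion), 27 (C/G, transversion), 31 (A/T, transversion).
Of the 9 differences, 1 transition and 8 transversions over 33 sites: P = 1/33 = 0.030303, Q = 8/33 = 0.242424.
d = −0.5·ln(0.696970) − 0.25·ln(0.515152) = −0.5·(-0.361013) − 0.25·(-0.663293) = 0.3463.

0.3463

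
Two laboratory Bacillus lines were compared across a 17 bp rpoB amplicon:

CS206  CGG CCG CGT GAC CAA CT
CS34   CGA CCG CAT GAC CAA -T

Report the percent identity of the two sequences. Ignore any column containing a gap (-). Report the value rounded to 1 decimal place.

87.5%

Excluding the 1 gap column leaves 16 comparable sites.
The sequences differ at positions 3 (G/A), 8 (G/A).
14 of the 16 comparable sites match, so the percent identity is 14/16 × 100 = 87.5%.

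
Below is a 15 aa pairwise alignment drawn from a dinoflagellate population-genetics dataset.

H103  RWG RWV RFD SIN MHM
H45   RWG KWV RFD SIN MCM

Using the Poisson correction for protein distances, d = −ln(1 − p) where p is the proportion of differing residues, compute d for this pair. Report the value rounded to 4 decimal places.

Mismatches occur at site 4 (R↔K), site 14 (H↔C).
p = 2/15 = 0.133333.
d = −ln(1 − 0.133333) = −ln(0.866667) = 0.1431.

0.1431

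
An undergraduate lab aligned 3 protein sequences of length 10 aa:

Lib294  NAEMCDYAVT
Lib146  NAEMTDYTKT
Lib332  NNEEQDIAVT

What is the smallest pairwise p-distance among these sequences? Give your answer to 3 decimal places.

0.300

Pairwise Hamming distances:
  Lib294 vs Lib146: 3
  Lib294 vs Lib332: 4
  Lib146 vs Lib332: 6
The smallest is 3 mismatches, between Lib294 and Lib146; p = 3/10 = 0.300.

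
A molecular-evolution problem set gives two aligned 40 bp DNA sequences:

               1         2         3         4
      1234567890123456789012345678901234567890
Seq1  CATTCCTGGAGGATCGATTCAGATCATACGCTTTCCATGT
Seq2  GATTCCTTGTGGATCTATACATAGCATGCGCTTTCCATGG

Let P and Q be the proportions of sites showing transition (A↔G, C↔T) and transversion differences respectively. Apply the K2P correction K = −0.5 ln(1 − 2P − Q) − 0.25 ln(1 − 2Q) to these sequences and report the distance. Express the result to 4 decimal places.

0.2715

Mismatches occur at site 1 (C/G, transversion), site 8 (G/T, transversion), site 10 (A/T, transversion), site 16 (G/T, transversion), site 19 (T/A, transversion), site 22 (G/T, transversion), site 24 (T/G, transversion), site 28 (A/G, transition), site 40 (T/G, transversion).
Of the 9 differences, 1 transition and 8 transversions over 40 sites: P = 1/40 = 0.025000, Q = 8/40 = 0.200000.
d = −0.5·ln(0.750000) − 0.25·ln(0.600000) = −0.5·(-0.287682) − 0.25·(-0.510826) = 0.2715.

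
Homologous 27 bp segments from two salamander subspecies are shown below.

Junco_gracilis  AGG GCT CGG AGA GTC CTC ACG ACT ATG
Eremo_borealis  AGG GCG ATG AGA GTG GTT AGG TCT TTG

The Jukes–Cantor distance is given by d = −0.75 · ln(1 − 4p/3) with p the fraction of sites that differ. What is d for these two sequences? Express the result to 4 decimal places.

The sequences differ at positions 6 (T/G), 7 (C/A), 8 (G/T), 15 (C/G), 16 (C/G), 18 (C/T), 20 (C/G), 22 (A/T), 25 (A/T).
p = 9/27 = 0.333333.
d = −0.75 · ln(1 − (4/3)·0.333333) = −0.75 · ln(0.555556) = −0.75 · (-0.587786) = 0.4408.

0.4408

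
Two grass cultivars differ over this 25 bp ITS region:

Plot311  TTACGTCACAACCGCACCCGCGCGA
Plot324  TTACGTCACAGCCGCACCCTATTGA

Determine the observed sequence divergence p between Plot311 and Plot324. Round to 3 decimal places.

The sequences differ at positions 11 (A/G), 20 (G/T), 21 (C/A), 22 (G/T), 23 (C/T).
There are 5 differences over 25 sites, so p = 5/25 = 0.200.

0.200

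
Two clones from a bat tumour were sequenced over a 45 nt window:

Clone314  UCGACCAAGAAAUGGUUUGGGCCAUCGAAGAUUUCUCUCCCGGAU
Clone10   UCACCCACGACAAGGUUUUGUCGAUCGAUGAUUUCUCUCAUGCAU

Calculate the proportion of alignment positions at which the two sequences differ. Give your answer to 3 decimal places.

0.267

The sequences differ at positions 3 (G/A), 4 (A/C), 8 (A/C), 11 (A/C), 13 (U/A), 19 (G/U), 21 (G/U), 23 (C/G), 29 (A/U), 40 (C/A), 41 (C/U), 43 (G/C).
There are 12 differences over 45 sites, so p = 12/45 = 0.267.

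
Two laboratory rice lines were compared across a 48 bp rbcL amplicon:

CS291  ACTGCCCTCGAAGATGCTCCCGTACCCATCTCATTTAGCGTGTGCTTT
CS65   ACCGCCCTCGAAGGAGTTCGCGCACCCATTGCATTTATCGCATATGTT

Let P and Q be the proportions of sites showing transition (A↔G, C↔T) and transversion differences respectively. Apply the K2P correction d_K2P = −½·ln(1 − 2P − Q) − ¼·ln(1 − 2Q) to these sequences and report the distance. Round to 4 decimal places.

0.3846

Mismatches occur at site 3 (T→C, transition), site 14 (A→G, transition), site 15 (T→A, transversion), site 17 (C→T, transition), site 20 (C→G, transversion), site 23 (T→C, transition), site 30 (C→T, transition), site 31 (T→G, transversion), site 38 (G→T, transversion), site 41 (T→C, transition), site 42 (G→A, transition), site 44 (G→A, transition), site 45 (C→T, transition), site 46 (T→G, transversion).
Of the 14 differences, 9 transitions and 5 transversions over 48 sites: P = 9/48 = 0.187500, Q = 5/48 = 0.104167.
d = −0.5·ln(0.520833) − 0.25·ln(0.791666) = −0.5·(-0.652326) − 0.25·(-0.233616) = 0.3846.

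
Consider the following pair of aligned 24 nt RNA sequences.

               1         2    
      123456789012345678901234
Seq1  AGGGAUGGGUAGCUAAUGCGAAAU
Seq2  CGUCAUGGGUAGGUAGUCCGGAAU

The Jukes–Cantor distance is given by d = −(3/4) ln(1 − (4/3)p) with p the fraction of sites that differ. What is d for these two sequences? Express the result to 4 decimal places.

0.3694

Mismatches occur at site 1 (A/C), site 3 (G/U), site 4 (G/C), site 13 (C/G), site 16 (A/G), site 18 (G/C), site 21 (A/G).
p = 7/24 = 0.291667.
d = −0.75 · ln(1 − (4/3)·0.291667) = −0.75 · ln(0.611111) = −0.75 · (-0.492477) = 0.3694.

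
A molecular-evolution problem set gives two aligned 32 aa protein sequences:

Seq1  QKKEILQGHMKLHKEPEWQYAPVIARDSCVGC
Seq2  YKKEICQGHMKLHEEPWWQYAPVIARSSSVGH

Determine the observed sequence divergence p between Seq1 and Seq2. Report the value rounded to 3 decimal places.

0.219

Differing sites — 1:Q/Y; 6:L/C; 14:K/E; 17:E/W; 27:D/S; 29:C/S; 32:C/H.
There are 7 differences over 32 sites, so p = 7/32 = 0.219.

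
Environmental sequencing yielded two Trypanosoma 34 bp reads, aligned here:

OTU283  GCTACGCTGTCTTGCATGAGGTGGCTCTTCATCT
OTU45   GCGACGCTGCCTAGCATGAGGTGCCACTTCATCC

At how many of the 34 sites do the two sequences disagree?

6

Mismatches occur at site 3 (T↔G), site 10 (T↔C), site 13 (T↔A), site 24 (G↔C), site 26 (T↔A), site 34 (T↔C).
That gives 6 mismatches out of 34 aligned sites, so the Hamming distance is 6.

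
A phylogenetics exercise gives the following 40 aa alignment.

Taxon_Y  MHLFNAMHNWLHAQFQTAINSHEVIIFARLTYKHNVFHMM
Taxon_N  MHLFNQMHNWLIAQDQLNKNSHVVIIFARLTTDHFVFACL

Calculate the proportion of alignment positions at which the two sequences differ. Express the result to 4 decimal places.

0.3250

Mismatches occur at site 6 (A↔Q), site 12 (H↔I), site 15 (F↔D), site 17 (T↔L), site 18 (A↔N), site 19 (I↔K), site 23 (E↔V), site 32 (Y↔T), site 33 (K↔D), site 35 (N↔F), site 38 (H↔A), site 39 (M↔C), site 40 (M↔L).
There are 13 differences over 40 sites, so p = 13/40 = 0.3250.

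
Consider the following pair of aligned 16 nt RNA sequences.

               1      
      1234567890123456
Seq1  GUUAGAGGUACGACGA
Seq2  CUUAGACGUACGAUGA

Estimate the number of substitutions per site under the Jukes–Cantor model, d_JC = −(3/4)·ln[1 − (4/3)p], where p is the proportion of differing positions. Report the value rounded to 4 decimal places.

0.2158

Differing sites — 1:G/C; 7:G/C; 14:C/U.
p = 3/16 = 0.187500.
d = −0.75 · ln(1 − (4/3)·0.187500) = −0.75 · ln(0.750000) = −0.75 · (-0.287682) = 0.2158.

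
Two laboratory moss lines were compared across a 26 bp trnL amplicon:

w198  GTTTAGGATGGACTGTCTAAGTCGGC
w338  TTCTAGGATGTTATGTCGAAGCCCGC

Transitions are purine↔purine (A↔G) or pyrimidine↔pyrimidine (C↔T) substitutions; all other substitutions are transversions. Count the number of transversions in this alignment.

The sequences differ at positions 1 (G/T, transversion), 3 (T/C, transition), 11 (G/T, transversion), 12 (A/T, transversion), 13 (C/A, transversion), 18 (T/G, transversion), 22 (T/C, transition), 24 (G/C, transversion).
Of the 8 differences, 2 transitions and 6 transversions, so the answer is 6.

6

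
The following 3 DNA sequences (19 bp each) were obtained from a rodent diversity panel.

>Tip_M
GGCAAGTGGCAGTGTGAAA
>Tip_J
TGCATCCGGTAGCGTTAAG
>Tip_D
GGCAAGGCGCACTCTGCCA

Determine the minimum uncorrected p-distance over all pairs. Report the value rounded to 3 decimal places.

0.316

Pairwise Hamming distances:
  Tip_M vs Tip_J: 8
  Tip_M vs Tip_D: 6
  Tip_J vs Tip_D: 13
The smallest is 6 mismatches, between Tip_M and Tip_D; p = 6/19 = 0.316.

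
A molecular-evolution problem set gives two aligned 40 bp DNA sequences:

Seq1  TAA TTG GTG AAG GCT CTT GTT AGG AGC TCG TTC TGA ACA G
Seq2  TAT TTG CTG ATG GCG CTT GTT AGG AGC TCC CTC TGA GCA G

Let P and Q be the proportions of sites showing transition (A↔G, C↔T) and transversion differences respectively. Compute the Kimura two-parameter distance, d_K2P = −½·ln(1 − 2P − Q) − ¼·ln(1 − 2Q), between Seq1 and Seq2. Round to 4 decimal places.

Mismatches occur at site 3 (A/T, transversion), site 7 (G/C, transversion), site 11 (A/T, transversion), site 15 (T/G, transversion), site 30 (G/C, transversion), site 31 (T/C, transition), site 37 (A/G, transition).
Of the 7 differences, 2 transitions and 5 transversions over 40 sites: P = 2/40 = 0.050000, Q = 5/40 = 0.125000.
d = −0.5·ln(0.775000) − 0.25·ln(0.750000) = −0.5·(-0.254892) − 0.25·(-0.287682) = 0.1994.

0.1994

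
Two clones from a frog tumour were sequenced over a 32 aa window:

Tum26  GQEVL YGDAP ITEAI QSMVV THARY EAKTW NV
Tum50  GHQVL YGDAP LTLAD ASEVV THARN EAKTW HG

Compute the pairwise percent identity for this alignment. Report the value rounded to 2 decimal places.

68.75%

Differing sites — 2:Q/H; 3:E/Q; 11:I/L; 13:E/L; 15:I/D; 16:Q/A; 18:M/E; 25:Y/N; 31:N/H; 32:V/G.
22 of the 32 sites match, so the percent identity is 22/32 × 100 = 68.75%.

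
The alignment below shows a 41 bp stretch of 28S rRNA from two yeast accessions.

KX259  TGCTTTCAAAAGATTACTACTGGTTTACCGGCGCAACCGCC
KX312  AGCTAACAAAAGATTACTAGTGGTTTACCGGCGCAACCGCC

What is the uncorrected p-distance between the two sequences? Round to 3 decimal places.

Differing sites — 1:T/A; 5:T/A; 6:T/A; 20:C/G.
There are 4 differences over 41 sites, so p = 4/41 = 0.098.

0.098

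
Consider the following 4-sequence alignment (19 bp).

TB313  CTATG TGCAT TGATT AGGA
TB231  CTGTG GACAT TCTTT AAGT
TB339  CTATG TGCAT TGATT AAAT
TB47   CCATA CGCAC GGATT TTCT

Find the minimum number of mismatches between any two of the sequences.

3

Pairwise Hamming distances:
  TB313 vs TB231: 7
  TB313 vs TB339: 3
  TB313 vs TB47: 9
  TB231 vs TB339: 6
  TB231 vs TB47: 12
  TB339 vs TB47: 8
The smallest is 3, between TB313 and TB339.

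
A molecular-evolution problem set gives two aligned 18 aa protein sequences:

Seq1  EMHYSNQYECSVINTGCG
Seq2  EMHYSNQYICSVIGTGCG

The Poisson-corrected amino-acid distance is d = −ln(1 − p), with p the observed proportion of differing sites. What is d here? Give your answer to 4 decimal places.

0.1178

The sequences differ at positions 9 (E/I), 14 (N/G).
p = 2/18 = 0.111111.
d = −ln(1 − 0.111111) = −ln(0.888889) = 0.1178.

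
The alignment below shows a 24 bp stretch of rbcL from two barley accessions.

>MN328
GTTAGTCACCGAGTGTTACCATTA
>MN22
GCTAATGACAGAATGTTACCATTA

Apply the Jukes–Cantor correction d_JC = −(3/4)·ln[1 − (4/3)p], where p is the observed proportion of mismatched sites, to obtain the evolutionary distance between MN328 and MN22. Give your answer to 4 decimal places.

0.2441

The sequences differ at positions 2 (T/C), 5 (G/A), 7 (C/G), 10 (C/A), 13 (G/A).
p = 5/24 = 0.208333.
d = −0.75 · ln(1 − (4/3)·0.208333) = −0.75 · ln(0.722223) = −0.75 · (-0.325421) = 0.2441.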